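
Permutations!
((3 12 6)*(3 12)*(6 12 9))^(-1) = (12)(6 9)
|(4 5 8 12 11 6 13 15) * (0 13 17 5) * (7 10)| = |(0 13 15 4)(5 8 12 11 6 17)(7 10)| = 12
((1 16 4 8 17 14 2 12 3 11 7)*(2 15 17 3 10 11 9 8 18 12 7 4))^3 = ((1 16 2 7)(3 9 8)(4 18 12 10 11)(14 15 17))^3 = (1 7 2 16)(4 10 18 11 12)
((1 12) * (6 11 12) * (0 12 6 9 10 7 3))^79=((0 12 1 9 10 7 3)(6 11))^79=(0 1 10 3 12 9 7)(6 11)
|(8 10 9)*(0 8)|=4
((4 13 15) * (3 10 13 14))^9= (3 15)(4 10)(13 14)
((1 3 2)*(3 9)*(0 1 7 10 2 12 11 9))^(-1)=(0 1)(2 10 7)(3 9 11 12)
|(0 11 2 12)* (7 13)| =|(0 11 2 12)(7 13)| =4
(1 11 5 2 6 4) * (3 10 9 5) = [0, 11, 6, 10, 1, 2, 4, 7, 8, 5, 9, 3] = (1 11 3 10 9 5 2 6 4)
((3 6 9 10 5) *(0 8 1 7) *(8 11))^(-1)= (0 7 1 8 11)(3 5 10 9 6)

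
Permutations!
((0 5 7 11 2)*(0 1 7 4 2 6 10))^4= ((0 5 4 2 1 7 11 6 10))^4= (0 1 10 2 6 4 11 5 7)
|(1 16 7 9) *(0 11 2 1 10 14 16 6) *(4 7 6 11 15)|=9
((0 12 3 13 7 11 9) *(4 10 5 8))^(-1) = (0 9 11 7 13 3 12)(4 8 5 10)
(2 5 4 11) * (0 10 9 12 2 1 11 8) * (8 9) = (0 10 8)(1 11)(2 5 4 9 12) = [10, 11, 5, 3, 9, 4, 6, 7, 0, 12, 8, 1, 2]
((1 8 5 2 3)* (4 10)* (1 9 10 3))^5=((1 8 5 2)(3 9 10 4))^5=(1 8 5 2)(3 9 10 4)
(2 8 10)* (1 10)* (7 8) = (1 10 2 7 8) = [0, 10, 7, 3, 4, 5, 6, 8, 1, 9, 2]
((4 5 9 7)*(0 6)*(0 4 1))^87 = ((0 6 4 5 9 7 1))^87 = (0 5 1 4 7 6 9)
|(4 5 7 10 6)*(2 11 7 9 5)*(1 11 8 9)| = |(1 11 7 10 6 4 2 8 9 5)| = 10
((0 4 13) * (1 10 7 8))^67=(0 4 13)(1 8 7 10)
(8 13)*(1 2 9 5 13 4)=(1 2 9 5 13 8 4)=[0, 2, 9, 3, 1, 13, 6, 7, 4, 5, 10, 11, 12, 8]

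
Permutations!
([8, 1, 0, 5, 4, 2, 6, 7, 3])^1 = [8, 1, 0, 5, 4, 2, 6, 7, 3]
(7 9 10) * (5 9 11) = (5 9 10 7 11) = [0, 1, 2, 3, 4, 9, 6, 11, 8, 10, 7, 5]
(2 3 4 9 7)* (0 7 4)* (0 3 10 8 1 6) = (0 7 2 10 8 1 6)(4 9) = [7, 6, 10, 3, 9, 5, 0, 2, 1, 4, 8]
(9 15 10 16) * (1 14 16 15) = [0, 14, 2, 3, 4, 5, 6, 7, 8, 1, 15, 11, 12, 13, 16, 10, 9] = (1 14 16 9)(10 15)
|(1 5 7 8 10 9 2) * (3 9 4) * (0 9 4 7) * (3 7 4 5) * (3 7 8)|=|(0 9 2 1 7 3 5)(4 8 10)|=21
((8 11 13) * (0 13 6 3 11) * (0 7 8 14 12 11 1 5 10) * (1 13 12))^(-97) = ((0 12 11 6 3 13 14 1 5 10)(7 8))^(-97) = (0 6 14 10 11 13 5 12 3 1)(7 8)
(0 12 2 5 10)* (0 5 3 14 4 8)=(0 12 2 3 14 4 8)(5 10)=[12, 1, 3, 14, 8, 10, 6, 7, 0, 9, 5, 11, 2, 13, 4]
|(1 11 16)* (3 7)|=|(1 11 16)(3 7)|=6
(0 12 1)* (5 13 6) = [12, 0, 2, 3, 4, 13, 5, 7, 8, 9, 10, 11, 1, 6] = (0 12 1)(5 13 6)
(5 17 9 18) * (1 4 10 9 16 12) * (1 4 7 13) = (1 7 13)(4 10 9 18 5 17 16 12) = [0, 7, 2, 3, 10, 17, 6, 13, 8, 18, 9, 11, 4, 1, 14, 15, 12, 16, 5]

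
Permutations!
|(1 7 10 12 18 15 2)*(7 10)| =|(1 10 12 18 15 2)| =6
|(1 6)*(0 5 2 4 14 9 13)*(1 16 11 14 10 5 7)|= 36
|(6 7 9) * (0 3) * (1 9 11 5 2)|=14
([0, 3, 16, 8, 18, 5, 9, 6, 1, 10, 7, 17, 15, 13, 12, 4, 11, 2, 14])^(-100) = [0, 8, 2, 1, 4, 5, 6, 7, 3, 9, 10, 11, 12, 13, 14, 15, 16, 17, 18]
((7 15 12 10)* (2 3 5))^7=(2 3 5)(7 10 12 15)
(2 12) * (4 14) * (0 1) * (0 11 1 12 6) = (0 12 2 6)(1 11)(4 14) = [12, 11, 6, 3, 14, 5, 0, 7, 8, 9, 10, 1, 2, 13, 4]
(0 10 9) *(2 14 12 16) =(0 10 9)(2 14 12 16) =[10, 1, 14, 3, 4, 5, 6, 7, 8, 0, 9, 11, 16, 13, 12, 15, 2]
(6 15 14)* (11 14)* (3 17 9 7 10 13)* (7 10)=(3 17 9 10 13)(6 15 11 14)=[0, 1, 2, 17, 4, 5, 15, 7, 8, 10, 13, 14, 12, 3, 6, 11, 16, 9]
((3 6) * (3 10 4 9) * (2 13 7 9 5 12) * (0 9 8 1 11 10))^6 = (0 3)(1 2 10 7 5)(4 8 12 11 13)(6 9)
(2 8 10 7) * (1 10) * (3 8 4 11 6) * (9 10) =(1 9 10 7 2 4 11 6 3 8) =[0, 9, 4, 8, 11, 5, 3, 2, 1, 10, 7, 6]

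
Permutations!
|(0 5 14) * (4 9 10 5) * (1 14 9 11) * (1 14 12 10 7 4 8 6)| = 12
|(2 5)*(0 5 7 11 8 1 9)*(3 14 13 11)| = 11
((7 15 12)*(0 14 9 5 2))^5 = (7 12 15)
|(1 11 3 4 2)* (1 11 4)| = |(1 4 2 11 3)| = 5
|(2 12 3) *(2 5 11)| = 5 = |(2 12 3 5 11)|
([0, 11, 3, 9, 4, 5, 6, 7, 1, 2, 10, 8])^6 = [0, 1, 2, 3, 4, 5, 6, 7, 8, 9, 10, 11]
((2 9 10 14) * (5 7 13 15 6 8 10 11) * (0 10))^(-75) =(0 15 5 2)(6 7 9 10)(8 13 11 14)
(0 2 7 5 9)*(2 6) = (0 6 2 7 5 9) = [6, 1, 7, 3, 4, 9, 2, 5, 8, 0]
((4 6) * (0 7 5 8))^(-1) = ((0 7 5 8)(4 6))^(-1) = (0 8 5 7)(4 6)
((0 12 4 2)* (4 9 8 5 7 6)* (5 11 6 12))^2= ((0 5 7 12 9 8 11 6 4 2))^2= (0 7 9 11 4)(2 5 12 8 6)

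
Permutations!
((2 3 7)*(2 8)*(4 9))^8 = (9)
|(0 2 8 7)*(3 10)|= |(0 2 8 7)(3 10)|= 4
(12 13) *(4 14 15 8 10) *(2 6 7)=(2 6 7)(4 14 15 8 10)(12 13)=[0, 1, 6, 3, 14, 5, 7, 2, 10, 9, 4, 11, 13, 12, 15, 8]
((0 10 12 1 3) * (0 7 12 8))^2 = (0 8 10)(1 7)(3 12)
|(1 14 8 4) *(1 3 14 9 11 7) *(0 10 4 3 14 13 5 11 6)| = |(0 10 4 14 8 3 13 5 11 7 1 9 6)| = 13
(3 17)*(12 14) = (3 17)(12 14) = [0, 1, 2, 17, 4, 5, 6, 7, 8, 9, 10, 11, 14, 13, 12, 15, 16, 3]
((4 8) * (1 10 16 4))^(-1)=(1 8 4 16 10)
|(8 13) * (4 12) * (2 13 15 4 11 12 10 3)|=14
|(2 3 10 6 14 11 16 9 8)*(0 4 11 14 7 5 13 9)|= 36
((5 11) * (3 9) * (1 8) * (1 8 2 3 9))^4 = ((1 2 3)(5 11))^4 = (11)(1 2 3)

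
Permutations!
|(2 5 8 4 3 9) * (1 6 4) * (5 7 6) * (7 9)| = 12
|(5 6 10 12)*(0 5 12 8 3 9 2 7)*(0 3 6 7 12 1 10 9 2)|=11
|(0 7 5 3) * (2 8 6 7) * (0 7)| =12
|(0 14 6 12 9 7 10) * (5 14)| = 8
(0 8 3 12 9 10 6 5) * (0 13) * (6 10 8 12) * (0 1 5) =[12, 5, 2, 6, 4, 13, 0, 7, 3, 8, 10, 11, 9, 1] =(0 12 9 8 3 6)(1 5 13)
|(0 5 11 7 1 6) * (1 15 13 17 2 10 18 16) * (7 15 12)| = |(0 5 11 15 13 17 2 10 18 16 1 6)(7 12)| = 12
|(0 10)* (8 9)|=2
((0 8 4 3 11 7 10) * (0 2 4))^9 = ((0 8)(2 4 3 11 7 10))^9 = (0 8)(2 11)(3 10)(4 7)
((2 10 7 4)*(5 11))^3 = (2 4 7 10)(5 11)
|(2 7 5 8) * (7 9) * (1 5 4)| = 7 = |(1 5 8 2 9 7 4)|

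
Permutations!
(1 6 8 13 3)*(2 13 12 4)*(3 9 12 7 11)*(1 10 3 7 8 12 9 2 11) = (1 6 12 4 11 7)(2 13)(3 10) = [0, 6, 13, 10, 11, 5, 12, 1, 8, 9, 3, 7, 4, 2]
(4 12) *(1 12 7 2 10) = (1 12 4 7 2 10) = [0, 12, 10, 3, 7, 5, 6, 2, 8, 9, 1, 11, 4]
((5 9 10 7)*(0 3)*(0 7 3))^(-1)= ((3 7 5 9 10))^(-1)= (3 10 9 5 7)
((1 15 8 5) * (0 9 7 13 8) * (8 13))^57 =((0 9 7 8 5 1 15))^57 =(0 9 7 8 5 1 15)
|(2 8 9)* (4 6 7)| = 3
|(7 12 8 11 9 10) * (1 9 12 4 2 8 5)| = |(1 9 10 7 4 2 8 11 12 5)| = 10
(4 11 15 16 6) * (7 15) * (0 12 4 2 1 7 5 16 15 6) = [12, 7, 1, 3, 11, 16, 2, 6, 8, 9, 10, 5, 4, 13, 14, 15, 0] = (0 12 4 11 5 16)(1 7 6 2)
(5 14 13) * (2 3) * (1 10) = [0, 10, 3, 2, 4, 14, 6, 7, 8, 9, 1, 11, 12, 5, 13] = (1 10)(2 3)(5 14 13)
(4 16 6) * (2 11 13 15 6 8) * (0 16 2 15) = [16, 1, 11, 3, 2, 5, 4, 7, 15, 9, 10, 13, 12, 0, 14, 6, 8] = (0 16 8 15 6 4 2 11 13)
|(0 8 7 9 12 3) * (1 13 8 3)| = 6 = |(0 3)(1 13 8 7 9 12)|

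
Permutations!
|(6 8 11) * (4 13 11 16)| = |(4 13 11 6 8 16)| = 6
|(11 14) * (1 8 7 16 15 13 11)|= 8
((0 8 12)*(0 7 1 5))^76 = (0 1 12)(5 7 8)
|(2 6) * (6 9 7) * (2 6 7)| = 2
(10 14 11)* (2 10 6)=(2 10 14 11 6)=[0, 1, 10, 3, 4, 5, 2, 7, 8, 9, 14, 6, 12, 13, 11]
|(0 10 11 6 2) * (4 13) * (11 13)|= |(0 10 13 4 11 6 2)|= 7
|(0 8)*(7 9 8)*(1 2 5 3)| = |(0 7 9 8)(1 2 5 3)| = 4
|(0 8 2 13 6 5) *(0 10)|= |(0 8 2 13 6 5 10)|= 7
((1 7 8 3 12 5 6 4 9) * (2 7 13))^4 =(1 8 6 13 3 4 2 12 9 7 5)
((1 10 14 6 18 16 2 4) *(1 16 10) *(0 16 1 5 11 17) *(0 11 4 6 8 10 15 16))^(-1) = ((1 5 4)(2 6 18 15 16)(8 10 14)(11 17))^(-1) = (1 4 5)(2 16 15 18 6)(8 14 10)(11 17)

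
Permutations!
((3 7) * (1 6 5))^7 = (1 6 5)(3 7)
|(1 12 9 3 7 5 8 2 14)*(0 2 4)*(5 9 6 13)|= 30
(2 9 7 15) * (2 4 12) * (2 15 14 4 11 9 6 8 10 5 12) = (2 6 8 10 5 12 15 11 9 7 14 4) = [0, 1, 6, 3, 2, 12, 8, 14, 10, 7, 5, 9, 15, 13, 4, 11]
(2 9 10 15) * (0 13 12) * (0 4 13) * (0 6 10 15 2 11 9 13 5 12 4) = (0 6 10 2 13 4 5 12)(9 15 11) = [6, 1, 13, 3, 5, 12, 10, 7, 8, 15, 2, 9, 0, 4, 14, 11]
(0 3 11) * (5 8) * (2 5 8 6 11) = (0 3 2 5 6 11) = [3, 1, 5, 2, 4, 6, 11, 7, 8, 9, 10, 0]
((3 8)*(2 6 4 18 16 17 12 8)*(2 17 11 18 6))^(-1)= (3 8 12 17)(4 6)(11 16 18)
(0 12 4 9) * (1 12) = (0 1 12 4 9) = [1, 12, 2, 3, 9, 5, 6, 7, 8, 0, 10, 11, 4]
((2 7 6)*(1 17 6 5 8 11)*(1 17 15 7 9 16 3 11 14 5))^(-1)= (1 7 15)(2 6 17 11 3 16 9)(5 14 8)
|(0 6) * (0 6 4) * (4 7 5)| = 4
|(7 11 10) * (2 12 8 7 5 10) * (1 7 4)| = |(1 7 11 2 12 8 4)(5 10)| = 14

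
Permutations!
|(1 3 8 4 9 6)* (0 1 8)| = |(0 1 3)(4 9 6 8)| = 12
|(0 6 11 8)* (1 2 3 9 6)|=|(0 1 2 3 9 6 11 8)|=8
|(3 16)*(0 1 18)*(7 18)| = |(0 1 7 18)(3 16)| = 4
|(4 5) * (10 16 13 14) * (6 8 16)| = 6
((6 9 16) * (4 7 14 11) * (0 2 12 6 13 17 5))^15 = (0 13 6)(2 17 9)(4 11 14 7)(5 16 12)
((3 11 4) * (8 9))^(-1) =(3 4 11)(8 9)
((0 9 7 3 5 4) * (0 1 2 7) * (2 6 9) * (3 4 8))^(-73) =(0 1 2 6 7 9 4)(3 8 5)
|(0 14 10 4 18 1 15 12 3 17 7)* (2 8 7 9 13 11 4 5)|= |(0 14 10 5 2 8 7)(1 15 12 3 17 9 13 11 4 18)|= 70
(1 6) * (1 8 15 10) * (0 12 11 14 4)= [12, 6, 2, 3, 0, 5, 8, 7, 15, 9, 1, 14, 11, 13, 4, 10]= (0 12 11 14 4)(1 6 8 15 10)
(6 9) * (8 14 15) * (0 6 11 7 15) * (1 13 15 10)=(0 6 9 11 7 10 1 13 15 8 14)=[6, 13, 2, 3, 4, 5, 9, 10, 14, 11, 1, 7, 12, 15, 0, 8]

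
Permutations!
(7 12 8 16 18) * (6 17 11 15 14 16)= (6 17 11 15 14 16 18 7 12 8)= [0, 1, 2, 3, 4, 5, 17, 12, 6, 9, 10, 15, 8, 13, 16, 14, 18, 11, 7]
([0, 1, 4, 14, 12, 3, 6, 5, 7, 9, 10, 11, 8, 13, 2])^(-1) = (2 14 3 5 7 8 12 4)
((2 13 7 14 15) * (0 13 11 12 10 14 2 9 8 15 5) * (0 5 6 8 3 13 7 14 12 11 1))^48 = (3 9 15 8 6 14 13)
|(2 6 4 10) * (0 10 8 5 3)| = |(0 10 2 6 4 8 5 3)| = 8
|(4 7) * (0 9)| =|(0 9)(4 7)| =2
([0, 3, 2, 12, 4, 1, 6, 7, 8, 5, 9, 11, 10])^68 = (1 12 9)(3 10 5)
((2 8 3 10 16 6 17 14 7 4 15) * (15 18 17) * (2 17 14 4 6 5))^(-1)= (2 5 16 10 3 8)(4 17 15 6 7 14 18)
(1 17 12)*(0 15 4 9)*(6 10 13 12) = (0 15 4 9)(1 17 6 10 13 12) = [15, 17, 2, 3, 9, 5, 10, 7, 8, 0, 13, 11, 1, 12, 14, 4, 16, 6]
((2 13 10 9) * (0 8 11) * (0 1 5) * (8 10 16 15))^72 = (0 15 10 8 9 11 2 1 13 5 16)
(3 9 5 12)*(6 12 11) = (3 9 5 11 6 12) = [0, 1, 2, 9, 4, 11, 12, 7, 8, 5, 10, 6, 3]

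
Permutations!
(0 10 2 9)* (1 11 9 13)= [10, 11, 13, 3, 4, 5, 6, 7, 8, 0, 2, 9, 12, 1]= (0 10 2 13 1 11 9)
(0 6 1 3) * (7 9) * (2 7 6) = (0 2 7 9 6 1 3) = [2, 3, 7, 0, 4, 5, 1, 9, 8, 6]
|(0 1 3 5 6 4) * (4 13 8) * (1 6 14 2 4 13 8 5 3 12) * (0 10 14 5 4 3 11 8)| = 8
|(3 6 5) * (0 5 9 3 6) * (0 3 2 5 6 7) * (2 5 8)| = 10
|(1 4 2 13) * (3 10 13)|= 6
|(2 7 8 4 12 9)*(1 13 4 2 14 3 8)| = |(1 13 4 12 9 14 3 8 2 7)| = 10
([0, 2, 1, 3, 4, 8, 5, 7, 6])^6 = [0, 1, 2, 3, 4, 5, 6, 7, 8]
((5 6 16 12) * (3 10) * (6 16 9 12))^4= ((3 10)(5 16 6 9 12))^4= (5 12 9 6 16)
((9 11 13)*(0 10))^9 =(13)(0 10) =((0 10)(9 11 13))^9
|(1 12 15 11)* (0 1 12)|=6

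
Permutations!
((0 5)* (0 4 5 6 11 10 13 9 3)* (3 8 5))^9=((0 6 11 10 13 9 8 5 4 3))^9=(0 3 4 5 8 9 13 10 11 6)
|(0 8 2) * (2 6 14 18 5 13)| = |(0 8 6 14 18 5 13 2)| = 8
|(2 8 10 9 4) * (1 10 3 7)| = 8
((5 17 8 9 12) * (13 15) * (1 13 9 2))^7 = (1 8 5 9 13 2 17 12 15)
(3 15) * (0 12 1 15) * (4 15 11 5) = (0 12 1 11 5 4 15 3) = [12, 11, 2, 0, 15, 4, 6, 7, 8, 9, 10, 5, 1, 13, 14, 3]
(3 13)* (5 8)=(3 13)(5 8)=[0, 1, 2, 13, 4, 8, 6, 7, 5, 9, 10, 11, 12, 3]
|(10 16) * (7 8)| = |(7 8)(10 16)| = 2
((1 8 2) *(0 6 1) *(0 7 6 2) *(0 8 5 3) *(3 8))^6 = ((0 2 7 6 1 5 8 3))^6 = (0 8 1 7)(2 3 5 6)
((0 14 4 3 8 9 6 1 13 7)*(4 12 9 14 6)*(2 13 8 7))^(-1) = ((0 6 1 8 14 12 9 4 3 7)(2 13))^(-1) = (0 7 3 4 9 12 14 8 1 6)(2 13)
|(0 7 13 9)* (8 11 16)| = 12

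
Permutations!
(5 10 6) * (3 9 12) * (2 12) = (2 12 3 9)(5 10 6) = [0, 1, 12, 9, 4, 10, 5, 7, 8, 2, 6, 11, 3]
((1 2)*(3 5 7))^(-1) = ((1 2)(3 5 7))^(-1) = (1 2)(3 7 5)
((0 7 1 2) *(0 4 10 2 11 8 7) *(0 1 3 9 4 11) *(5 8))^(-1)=((0 1)(2 11 5 8 7 3 9 4 10))^(-1)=(0 1)(2 10 4 9 3 7 8 5 11)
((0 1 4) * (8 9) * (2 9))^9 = ((0 1 4)(2 9 8))^9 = (9)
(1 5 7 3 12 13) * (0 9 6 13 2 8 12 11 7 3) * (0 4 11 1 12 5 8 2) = (0 9 6 13 12)(1 8 5 3)(4 11 7) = [9, 8, 2, 1, 11, 3, 13, 4, 5, 6, 10, 7, 0, 12]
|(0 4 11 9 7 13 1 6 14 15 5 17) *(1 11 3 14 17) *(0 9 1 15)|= 28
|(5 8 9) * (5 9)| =2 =|(9)(5 8)|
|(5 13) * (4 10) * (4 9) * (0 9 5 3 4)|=10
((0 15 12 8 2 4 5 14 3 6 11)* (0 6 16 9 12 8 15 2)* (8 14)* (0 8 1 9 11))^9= ((0 2 4 5 1 9 12 15 14 3 16 11 6))^9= (0 3 9 2 16 12 4 11 15 5 6 14 1)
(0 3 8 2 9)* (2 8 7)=[3, 1, 9, 7, 4, 5, 6, 2, 8, 0]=(0 3 7 2 9)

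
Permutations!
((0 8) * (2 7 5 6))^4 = ((0 8)(2 7 5 6))^4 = (8)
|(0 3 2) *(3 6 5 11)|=6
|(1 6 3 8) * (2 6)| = |(1 2 6 3 8)| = 5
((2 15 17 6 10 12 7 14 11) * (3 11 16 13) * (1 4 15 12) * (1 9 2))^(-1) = ((1 4 15 17 6 10 9 2 12 7 14 16 13 3 11))^(-1) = (1 11 3 13 16 14 7 12 2 9 10 6 17 15 4)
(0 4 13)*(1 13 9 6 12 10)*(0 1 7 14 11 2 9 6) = (0 4 6 12 10 7 14 11 2 9)(1 13) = [4, 13, 9, 3, 6, 5, 12, 14, 8, 0, 7, 2, 10, 1, 11]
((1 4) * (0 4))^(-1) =(0 1 4)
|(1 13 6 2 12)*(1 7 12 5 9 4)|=|(1 13 6 2 5 9 4)(7 12)|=14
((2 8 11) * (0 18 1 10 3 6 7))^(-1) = (0 7 6 3 10 1 18)(2 11 8)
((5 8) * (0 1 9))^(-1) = (0 9 1)(5 8)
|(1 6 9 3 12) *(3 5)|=6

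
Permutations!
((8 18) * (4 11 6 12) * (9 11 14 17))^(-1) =(4 12 6 11 9 17 14)(8 18)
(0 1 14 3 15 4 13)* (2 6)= (0 1 14 3 15 4 13)(2 6)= [1, 14, 6, 15, 13, 5, 2, 7, 8, 9, 10, 11, 12, 0, 3, 4]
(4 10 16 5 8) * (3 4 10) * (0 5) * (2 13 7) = [5, 1, 13, 4, 3, 8, 6, 2, 10, 9, 16, 11, 12, 7, 14, 15, 0] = (0 5 8 10 16)(2 13 7)(3 4)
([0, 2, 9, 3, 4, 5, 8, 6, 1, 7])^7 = (1 2 9 7 6 8)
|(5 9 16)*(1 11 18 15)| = 12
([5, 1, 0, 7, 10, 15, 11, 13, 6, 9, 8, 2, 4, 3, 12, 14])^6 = (0 10 5 8 15 6 14 11 12 2 4)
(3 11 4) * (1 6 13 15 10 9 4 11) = (1 6 13 15 10 9 4 3) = [0, 6, 2, 1, 3, 5, 13, 7, 8, 4, 9, 11, 12, 15, 14, 10]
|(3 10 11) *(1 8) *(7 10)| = 4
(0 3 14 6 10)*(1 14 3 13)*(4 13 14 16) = (0 14 6 10)(1 16 4 13) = [14, 16, 2, 3, 13, 5, 10, 7, 8, 9, 0, 11, 12, 1, 6, 15, 4]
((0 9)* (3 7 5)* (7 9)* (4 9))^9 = (0 3)(4 7)(5 9)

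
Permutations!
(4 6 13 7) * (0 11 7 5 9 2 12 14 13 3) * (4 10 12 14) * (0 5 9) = (0 11 7 10 12 4 6 3 5)(2 14 13 9) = [11, 1, 14, 5, 6, 0, 3, 10, 8, 2, 12, 7, 4, 9, 13]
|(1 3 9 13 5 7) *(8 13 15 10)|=|(1 3 9 15 10 8 13 5 7)|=9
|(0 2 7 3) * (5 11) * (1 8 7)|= 6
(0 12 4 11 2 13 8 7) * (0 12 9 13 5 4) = [9, 1, 5, 3, 11, 4, 6, 12, 7, 13, 10, 2, 0, 8] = (0 9 13 8 7 12)(2 5 4 11)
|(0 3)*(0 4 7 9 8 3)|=5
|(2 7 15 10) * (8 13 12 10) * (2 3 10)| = |(2 7 15 8 13 12)(3 10)| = 6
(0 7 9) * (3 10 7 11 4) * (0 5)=(0 11 4 3 10 7 9 5)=[11, 1, 2, 10, 3, 0, 6, 9, 8, 5, 7, 4]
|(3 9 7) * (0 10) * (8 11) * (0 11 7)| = |(0 10 11 8 7 3 9)| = 7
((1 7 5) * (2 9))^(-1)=(1 5 7)(2 9)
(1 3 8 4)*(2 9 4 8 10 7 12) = (1 3 10 7 12 2 9 4) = [0, 3, 9, 10, 1, 5, 6, 12, 8, 4, 7, 11, 2]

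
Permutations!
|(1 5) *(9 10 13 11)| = |(1 5)(9 10 13 11)| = 4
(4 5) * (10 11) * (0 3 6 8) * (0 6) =[3, 1, 2, 0, 5, 4, 8, 7, 6, 9, 11, 10] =(0 3)(4 5)(6 8)(10 11)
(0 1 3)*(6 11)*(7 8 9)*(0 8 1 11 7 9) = (0 11 6 7 1 3 8) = [11, 3, 2, 8, 4, 5, 7, 1, 0, 9, 10, 6]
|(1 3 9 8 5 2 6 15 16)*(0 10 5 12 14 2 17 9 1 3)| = 14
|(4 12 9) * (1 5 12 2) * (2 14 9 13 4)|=8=|(1 5 12 13 4 14 9 2)|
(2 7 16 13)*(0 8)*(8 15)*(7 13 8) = [15, 1, 13, 3, 4, 5, 6, 16, 0, 9, 10, 11, 12, 2, 14, 7, 8] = (0 15 7 16 8)(2 13)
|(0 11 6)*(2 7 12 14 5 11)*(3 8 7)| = |(0 2 3 8 7 12 14 5 11 6)| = 10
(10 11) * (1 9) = (1 9)(10 11) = [0, 9, 2, 3, 4, 5, 6, 7, 8, 1, 11, 10]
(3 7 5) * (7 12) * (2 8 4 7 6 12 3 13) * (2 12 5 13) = [0, 1, 8, 3, 7, 2, 5, 13, 4, 9, 10, 11, 6, 12] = (2 8 4 7 13 12 6 5)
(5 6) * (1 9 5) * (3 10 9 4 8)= [0, 4, 2, 10, 8, 6, 1, 7, 3, 5, 9]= (1 4 8 3 10 9 5 6)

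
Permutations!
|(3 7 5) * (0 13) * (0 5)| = 5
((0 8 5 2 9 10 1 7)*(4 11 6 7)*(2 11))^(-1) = (0 7 6 11 5 8)(1 10 9 2 4)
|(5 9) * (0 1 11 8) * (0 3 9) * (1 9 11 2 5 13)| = 6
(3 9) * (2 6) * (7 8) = (2 6)(3 9)(7 8) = [0, 1, 6, 9, 4, 5, 2, 8, 7, 3]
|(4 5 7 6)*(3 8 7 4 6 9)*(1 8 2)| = 6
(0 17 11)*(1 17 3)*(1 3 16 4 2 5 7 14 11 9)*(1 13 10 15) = (0 16 4 2 5 7 14 11)(1 17 9 13 10 15) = [16, 17, 5, 3, 2, 7, 6, 14, 8, 13, 15, 0, 12, 10, 11, 1, 4, 9]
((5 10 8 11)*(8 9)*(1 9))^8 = ((1 9 8 11 5 10))^8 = (1 8 5)(9 11 10)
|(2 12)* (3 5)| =|(2 12)(3 5)| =2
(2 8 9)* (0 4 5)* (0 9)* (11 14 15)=[4, 1, 8, 3, 5, 9, 6, 7, 0, 2, 10, 14, 12, 13, 15, 11]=(0 4 5 9 2 8)(11 14 15)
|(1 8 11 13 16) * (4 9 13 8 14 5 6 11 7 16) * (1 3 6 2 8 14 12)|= 18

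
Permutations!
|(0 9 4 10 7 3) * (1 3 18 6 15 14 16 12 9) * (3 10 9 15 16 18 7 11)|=30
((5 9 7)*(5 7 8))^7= (5 9 8)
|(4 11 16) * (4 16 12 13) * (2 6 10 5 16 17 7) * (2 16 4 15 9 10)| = |(2 6)(4 11 12 13 15 9 10 5)(7 16 17)| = 24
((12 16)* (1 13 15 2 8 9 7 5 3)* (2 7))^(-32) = (16)(1 5 15)(2 8 9)(3 7 13)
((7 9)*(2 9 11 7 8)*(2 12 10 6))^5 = ((2 9 8 12 10 6)(7 11))^5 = (2 6 10 12 8 9)(7 11)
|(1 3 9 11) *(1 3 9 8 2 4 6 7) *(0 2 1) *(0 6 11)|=|(0 2 4 11 3 8 1 9)(6 7)|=8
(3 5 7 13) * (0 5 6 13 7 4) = (0 5 4)(3 6 13) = [5, 1, 2, 6, 0, 4, 13, 7, 8, 9, 10, 11, 12, 3]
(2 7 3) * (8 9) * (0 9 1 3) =[9, 3, 7, 2, 4, 5, 6, 0, 1, 8] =(0 9 8 1 3 2 7)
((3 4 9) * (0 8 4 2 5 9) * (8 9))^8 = ((0 9 3 2 5 8 4))^8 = (0 9 3 2 5 8 4)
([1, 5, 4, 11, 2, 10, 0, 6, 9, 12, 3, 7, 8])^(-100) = [3, 11, 2, 0, 4, 7, 10, 5, 12, 8, 6, 1, 9]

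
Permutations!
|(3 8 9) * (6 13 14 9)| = |(3 8 6 13 14 9)| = 6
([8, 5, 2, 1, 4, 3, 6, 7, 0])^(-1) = (0 8)(1 3 5)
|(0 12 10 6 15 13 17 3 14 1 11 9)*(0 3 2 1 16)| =14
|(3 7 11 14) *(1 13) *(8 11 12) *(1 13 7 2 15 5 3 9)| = |(1 7 12 8 11 14 9)(2 15 5 3)| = 28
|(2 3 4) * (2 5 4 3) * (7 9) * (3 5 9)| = |(3 5 4 9 7)| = 5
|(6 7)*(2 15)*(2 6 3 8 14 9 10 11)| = 10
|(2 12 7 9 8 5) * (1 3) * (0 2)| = 14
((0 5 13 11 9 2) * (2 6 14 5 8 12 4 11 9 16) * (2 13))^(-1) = (0 2 5 14 6 9 13 16 11 4 12 8)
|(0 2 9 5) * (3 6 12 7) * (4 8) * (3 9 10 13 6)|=18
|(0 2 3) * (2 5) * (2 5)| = 3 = |(5)(0 2 3)|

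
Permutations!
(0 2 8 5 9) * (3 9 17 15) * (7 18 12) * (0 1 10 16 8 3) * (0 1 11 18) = (0 2 3 9 11 18 12 7)(1 10 16 8 5 17 15) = [2, 10, 3, 9, 4, 17, 6, 0, 5, 11, 16, 18, 7, 13, 14, 1, 8, 15, 12]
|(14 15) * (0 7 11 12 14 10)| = |(0 7 11 12 14 15 10)| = 7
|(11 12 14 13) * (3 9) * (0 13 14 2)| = 10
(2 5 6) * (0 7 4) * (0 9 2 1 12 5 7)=[0, 12, 7, 3, 9, 6, 1, 4, 8, 2, 10, 11, 5]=(1 12 5 6)(2 7 4 9)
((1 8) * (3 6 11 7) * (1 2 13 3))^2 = (1 2 3 11)(6 7 8 13)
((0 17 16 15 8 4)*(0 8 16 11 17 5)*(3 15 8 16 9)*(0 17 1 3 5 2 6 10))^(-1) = (0 10 6 2)(1 11 17 5 9 15 3)(4 8 16)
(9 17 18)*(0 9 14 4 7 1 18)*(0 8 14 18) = (18)(0 9 17 8 14 4 7 1) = [9, 0, 2, 3, 7, 5, 6, 1, 14, 17, 10, 11, 12, 13, 4, 15, 16, 8, 18]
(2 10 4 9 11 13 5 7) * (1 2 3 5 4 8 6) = [0, 2, 10, 5, 9, 7, 1, 3, 6, 11, 8, 13, 12, 4] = (1 2 10 8 6)(3 5 7)(4 9 11 13)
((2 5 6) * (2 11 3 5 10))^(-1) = (2 10)(3 11 6 5)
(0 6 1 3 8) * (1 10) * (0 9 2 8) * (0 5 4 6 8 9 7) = (0 8 7)(1 3 5 4 6 10)(2 9) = [8, 3, 9, 5, 6, 4, 10, 0, 7, 2, 1]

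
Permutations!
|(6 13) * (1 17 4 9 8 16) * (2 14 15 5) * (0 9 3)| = 8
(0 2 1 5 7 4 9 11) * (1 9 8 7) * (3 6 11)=(0 2 9 3 6 11)(1 5)(4 8 7)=[2, 5, 9, 6, 8, 1, 11, 4, 7, 3, 10, 0]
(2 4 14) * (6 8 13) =(2 4 14)(6 8 13) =[0, 1, 4, 3, 14, 5, 8, 7, 13, 9, 10, 11, 12, 6, 2]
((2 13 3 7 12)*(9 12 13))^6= (13)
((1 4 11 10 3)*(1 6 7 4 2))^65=(1 2)(3 10 11 4 7 6)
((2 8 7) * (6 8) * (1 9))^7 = ((1 9)(2 6 8 7))^7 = (1 9)(2 7 8 6)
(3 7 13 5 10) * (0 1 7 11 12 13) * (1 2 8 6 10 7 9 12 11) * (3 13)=(0 2 8 6 10 13 5 7)(1 9 12 3)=[2, 9, 8, 1, 4, 7, 10, 0, 6, 12, 13, 11, 3, 5]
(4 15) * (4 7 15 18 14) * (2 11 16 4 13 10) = (2 11 16 4 18 14 13 10)(7 15) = [0, 1, 11, 3, 18, 5, 6, 15, 8, 9, 2, 16, 12, 10, 13, 7, 4, 17, 14]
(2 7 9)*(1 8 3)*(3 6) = (1 8 6 3)(2 7 9) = [0, 8, 7, 1, 4, 5, 3, 9, 6, 2]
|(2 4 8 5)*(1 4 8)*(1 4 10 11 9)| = |(1 10 11 9)(2 8 5)| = 12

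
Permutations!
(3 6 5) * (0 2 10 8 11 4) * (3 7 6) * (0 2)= (2 10 8 11 4)(5 7 6)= [0, 1, 10, 3, 2, 7, 5, 6, 11, 9, 8, 4]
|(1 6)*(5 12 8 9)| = |(1 6)(5 12 8 9)| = 4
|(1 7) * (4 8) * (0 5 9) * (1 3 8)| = |(0 5 9)(1 7 3 8 4)| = 15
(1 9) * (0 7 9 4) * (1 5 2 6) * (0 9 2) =[7, 4, 6, 3, 9, 0, 1, 2, 8, 5] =(0 7 2 6 1 4 9 5)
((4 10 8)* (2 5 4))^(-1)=((2 5 4 10 8))^(-1)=(2 8 10 4 5)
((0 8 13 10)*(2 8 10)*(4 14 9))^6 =(14)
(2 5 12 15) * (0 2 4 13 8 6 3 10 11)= [2, 1, 5, 10, 13, 12, 3, 7, 6, 9, 11, 0, 15, 8, 14, 4]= (0 2 5 12 15 4 13 8 6 3 10 11)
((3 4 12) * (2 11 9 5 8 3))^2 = ((2 11 9 5 8 3 4 12))^2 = (2 9 8 4)(3 12 11 5)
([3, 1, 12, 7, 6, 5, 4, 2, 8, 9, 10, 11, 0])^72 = [7, 1, 0, 2, 4, 5, 6, 12, 8, 9, 10, 11, 3]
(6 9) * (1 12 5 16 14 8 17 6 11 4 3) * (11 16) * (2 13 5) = (1 12 2 13 5 11 4 3)(6 9 16 14 8 17) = [0, 12, 13, 1, 3, 11, 9, 7, 17, 16, 10, 4, 2, 5, 8, 15, 14, 6]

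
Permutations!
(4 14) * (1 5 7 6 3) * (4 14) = (14)(1 5 7 6 3) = [0, 5, 2, 1, 4, 7, 3, 6, 8, 9, 10, 11, 12, 13, 14]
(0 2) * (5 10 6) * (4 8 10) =[2, 1, 0, 3, 8, 4, 5, 7, 10, 9, 6] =(0 2)(4 8 10 6 5)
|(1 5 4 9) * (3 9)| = 5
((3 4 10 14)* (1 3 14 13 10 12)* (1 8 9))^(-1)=(14)(1 9 8 12 4 3)(10 13)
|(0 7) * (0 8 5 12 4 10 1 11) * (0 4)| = 20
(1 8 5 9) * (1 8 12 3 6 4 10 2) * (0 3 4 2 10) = (0 3 6 2 1 12 4)(5 9 8) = [3, 12, 1, 6, 0, 9, 2, 7, 5, 8, 10, 11, 4]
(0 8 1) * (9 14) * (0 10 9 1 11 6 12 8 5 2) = (0 5 2)(1 10 9 14)(6 12 8 11) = [5, 10, 0, 3, 4, 2, 12, 7, 11, 14, 9, 6, 8, 13, 1]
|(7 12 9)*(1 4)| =|(1 4)(7 12 9)| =6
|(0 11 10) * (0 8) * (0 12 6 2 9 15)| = 9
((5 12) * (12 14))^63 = (14)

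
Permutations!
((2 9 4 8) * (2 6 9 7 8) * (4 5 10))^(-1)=((2 7 8 6 9 5 10 4))^(-1)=(2 4 10 5 9 6 8 7)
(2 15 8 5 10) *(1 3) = (1 3)(2 15 8 5 10) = [0, 3, 15, 1, 4, 10, 6, 7, 5, 9, 2, 11, 12, 13, 14, 8]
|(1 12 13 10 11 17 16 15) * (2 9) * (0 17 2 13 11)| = 11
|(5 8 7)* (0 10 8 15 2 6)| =|(0 10 8 7 5 15 2 6)| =8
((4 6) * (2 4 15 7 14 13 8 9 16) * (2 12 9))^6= (16)(2 13 7 6)(4 8 14 15)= ((2 4 6 15 7 14 13 8)(9 16 12))^6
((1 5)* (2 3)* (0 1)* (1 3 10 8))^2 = ((0 3 2 10 8 1 5))^2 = (0 2 8 5 3 10 1)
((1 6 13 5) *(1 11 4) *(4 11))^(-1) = ((1 6 13 5 4))^(-1) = (1 4 5 13 6)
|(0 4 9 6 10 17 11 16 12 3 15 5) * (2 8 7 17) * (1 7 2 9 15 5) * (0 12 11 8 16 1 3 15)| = |(0 4)(1 7 17 8 2 16 11)(3 5 12 15)(6 10 9)| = 84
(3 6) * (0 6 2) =(0 6 3 2) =[6, 1, 0, 2, 4, 5, 3]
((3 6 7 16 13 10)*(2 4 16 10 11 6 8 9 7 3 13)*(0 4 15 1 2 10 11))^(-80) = ((0 4 16 10 13)(1 2 15)(3 8 9 7 11 6))^(-80) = (16)(1 2 15)(3 11 9)(6 7 8)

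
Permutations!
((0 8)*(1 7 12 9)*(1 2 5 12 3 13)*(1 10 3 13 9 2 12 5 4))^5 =(0 8)(1 9 7 12 13 2 10 4 3)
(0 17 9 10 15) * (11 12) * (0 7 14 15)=[17, 1, 2, 3, 4, 5, 6, 14, 8, 10, 0, 12, 11, 13, 15, 7, 16, 9]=(0 17 9 10)(7 14 15)(11 12)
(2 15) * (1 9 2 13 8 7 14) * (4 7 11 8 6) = [0, 9, 15, 3, 7, 5, 4, 14, 11, 2, 10, 8, 12, 6, 1, 13] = (1 9 2 15 13 6 4 7 14)(8 11)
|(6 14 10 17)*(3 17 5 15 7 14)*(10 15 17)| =|(3 10 5 17 6)(7 14 15)| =15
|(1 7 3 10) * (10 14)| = 5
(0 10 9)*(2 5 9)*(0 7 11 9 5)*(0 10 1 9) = (0 1 9 7 11)(2 10) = [1, 9, 10, 3, 4, 5, 6, 11, 8, 7, 2, 0]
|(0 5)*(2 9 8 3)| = |(0 5)(2 9 8 3)| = 4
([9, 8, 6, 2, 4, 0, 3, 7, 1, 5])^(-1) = (0 5 9)(1 8)(2 3 6)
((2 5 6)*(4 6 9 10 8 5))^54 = (5 10)(8 9)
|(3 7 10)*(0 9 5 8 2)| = 15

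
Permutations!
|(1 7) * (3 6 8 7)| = |(1 3 6 8 7)| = 5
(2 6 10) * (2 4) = [0, 1, 6, 3, 2, 5, 10, 7, 8, 9, 4] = (2 6 10 4)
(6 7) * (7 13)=[0, 1, 2, 3, 4, 5, 13, 6, 8, 9, 10, 11, 12, 7]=(6 13 7)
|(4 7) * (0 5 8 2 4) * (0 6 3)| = 8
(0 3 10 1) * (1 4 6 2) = [3, 0, 1, 10, 6, 5, 2, 7, 8, 9, 4] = (0 3 10 4 6 2 1)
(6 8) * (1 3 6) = (1 3 6 8) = [0, 3, 2, 6, 4, 5, 8, 7, 1]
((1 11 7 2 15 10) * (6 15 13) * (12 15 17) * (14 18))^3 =(1 2 17 10 7 6 15 11 13 12)(14 18)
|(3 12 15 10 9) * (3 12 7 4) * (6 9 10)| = 12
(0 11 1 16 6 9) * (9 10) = (0 11 1 16 6 10 9) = [11, 16, 2, 3, 4, 5, 10, 7, 8, 0, 9, 1, 12, 13, 14, 15, 6]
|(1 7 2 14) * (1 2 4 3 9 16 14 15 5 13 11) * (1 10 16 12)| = 24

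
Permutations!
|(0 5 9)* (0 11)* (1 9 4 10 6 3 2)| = 10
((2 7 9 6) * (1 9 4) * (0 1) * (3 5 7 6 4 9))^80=((0 1 3 5 7 9 4)(2 6))^80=(0 5 4 3 9 1 7)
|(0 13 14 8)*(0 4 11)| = |(0 13 14 8 4 11)| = 6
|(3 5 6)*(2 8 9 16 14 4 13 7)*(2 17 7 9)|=30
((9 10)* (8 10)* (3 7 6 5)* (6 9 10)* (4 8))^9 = ((10)(3 7 9 4 8 6 5))^9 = (10)(3 9 8 5 7 4 6)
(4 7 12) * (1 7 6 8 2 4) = (1 7 12)(2 4 6 8) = [0, 7, 4, 3, 6, 5, 8, 12, 2, 9, 10, 11, 1]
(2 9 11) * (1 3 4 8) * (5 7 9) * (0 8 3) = (0 8 1)(2 5 7 9 11)(3 4) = [8, 0, 5, 4, 3, 7, 6, 9, 1, 11, 10, 2]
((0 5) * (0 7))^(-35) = (0 5 7)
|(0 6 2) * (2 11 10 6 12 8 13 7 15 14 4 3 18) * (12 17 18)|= 24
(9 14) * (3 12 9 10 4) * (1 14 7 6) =[0, 14, 2, 12, 3, 5, 1, 6, 8, 7, 4, 11, 9, 13, 10] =(1 14 10 4 3 12 9 7 6)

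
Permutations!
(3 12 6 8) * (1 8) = (1 8 3 12 6) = [0, 8, 2, 12, 4, 5, 1, 7, 3, 9, 10, 11, 6]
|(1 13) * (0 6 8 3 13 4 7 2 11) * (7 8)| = 5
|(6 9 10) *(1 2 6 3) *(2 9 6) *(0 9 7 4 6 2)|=9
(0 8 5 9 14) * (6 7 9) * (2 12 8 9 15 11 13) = (0 9 14)(2 12 8 5 6 7 15 11 13) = [9, 1, 12, 3, 4, 6, 7, 15, 5, 14, 10, 13, 8, 2, 0, 11]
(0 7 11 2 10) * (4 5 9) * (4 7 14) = [14, 1, 10, 3, 5, 9, 6, 11, 8, 7, 0, 2, 12, 13, 4] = (0 14 4 5 9 7 11 2 10)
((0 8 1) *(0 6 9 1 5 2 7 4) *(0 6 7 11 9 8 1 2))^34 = (0 5 8 6 4 7 1)(2 11 9)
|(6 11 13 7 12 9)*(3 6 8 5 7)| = 20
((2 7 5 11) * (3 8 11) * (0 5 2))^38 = (0 8 5 11 3)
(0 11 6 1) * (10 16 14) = (0 11 6 1)(10 16 14) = [11, 0, 2, 3, 4, 5, 1, 7, 8, 9, 16, 6, 12, 13, 10, 15, 14]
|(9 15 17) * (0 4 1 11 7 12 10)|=21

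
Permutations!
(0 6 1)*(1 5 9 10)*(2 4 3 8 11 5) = (0 6 2 4 3 8 11 5 9 10 1) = [6, 0, 4, 8, 3, 9, 2, 7, 11, 10, 1, 5]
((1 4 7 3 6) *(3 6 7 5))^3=(1 3)(4 7)(5 6)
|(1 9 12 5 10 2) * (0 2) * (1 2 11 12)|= |(0 11 12 5 10)(1 9)|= 10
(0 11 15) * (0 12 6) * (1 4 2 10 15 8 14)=(0 11 8 14 1 4 2 10 15 12 6)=[11, 4, 10, 3, 2, 5, 0, 7, 14, 9, 15, 8, 6, 13, 1, 12]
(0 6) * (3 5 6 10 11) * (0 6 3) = [10, 1, 2, 5, 4, 3, 6, 7, 8, 9, 11, 0] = (0 10 11)(3 5)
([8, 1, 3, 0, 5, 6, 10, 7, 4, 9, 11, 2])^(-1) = [3, 1, 11, 2, 8, 4, 5, 7, 0, 9, 6, 10]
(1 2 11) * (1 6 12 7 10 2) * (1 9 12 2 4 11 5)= (1 9 12 7 10 4 11 6 2 5)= [0, 9, 5, 3, 11, 1, 2, 10, 8, 12, 4, 6, 7]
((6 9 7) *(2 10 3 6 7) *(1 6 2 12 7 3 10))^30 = (1 9 7 2 6 12 3)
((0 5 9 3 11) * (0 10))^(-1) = ((0 5 9 3 11 10))^(-1) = (0 10 11 3 9 5)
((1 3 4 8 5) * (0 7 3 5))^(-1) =(0 8 4 3 7)(1 5)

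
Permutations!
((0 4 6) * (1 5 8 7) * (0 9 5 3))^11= ((0 4 6 9 5 8 7 1 3))^11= (0 6 5 7 3 4 9 8 1)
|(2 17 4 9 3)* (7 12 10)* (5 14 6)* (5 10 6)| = 20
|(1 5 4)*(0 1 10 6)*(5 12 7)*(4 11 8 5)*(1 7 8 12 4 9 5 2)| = 12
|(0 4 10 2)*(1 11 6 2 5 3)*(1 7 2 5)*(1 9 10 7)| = 20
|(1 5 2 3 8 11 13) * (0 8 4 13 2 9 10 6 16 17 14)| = 15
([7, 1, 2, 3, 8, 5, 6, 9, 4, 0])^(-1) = [9, 1, 2, 3, 8, 5, 6, 0, 4, 7]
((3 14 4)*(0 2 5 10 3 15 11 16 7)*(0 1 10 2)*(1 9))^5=((1 10 3 14 4 15 11 16 7 9)(2 5))^5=(1 15)(2 5)(3 16)(4 9)(7 14)(10 11)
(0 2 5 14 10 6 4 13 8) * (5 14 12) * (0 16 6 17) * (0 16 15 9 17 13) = [2, 1, 14, 3, 0, 12, 4, 7, 15, 17, 13, 11, 5, 8, 10, 9, 6, 16] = (0 2 14 10 13 8 15 9 17 16 6 4)(5 12)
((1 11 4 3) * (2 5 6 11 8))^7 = ((1 8 2 5 6 11 4 3))^7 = (1 3 4 11 6 5 2 8)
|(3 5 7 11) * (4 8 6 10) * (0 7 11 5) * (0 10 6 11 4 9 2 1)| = |(0 7 5 4 8 11 3 10 9 2 1)| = 11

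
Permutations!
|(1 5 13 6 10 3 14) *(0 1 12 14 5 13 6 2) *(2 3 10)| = |(0 1 13 3 5 6 2)(12 14)| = 14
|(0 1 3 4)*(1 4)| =2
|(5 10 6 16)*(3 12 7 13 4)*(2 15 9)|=60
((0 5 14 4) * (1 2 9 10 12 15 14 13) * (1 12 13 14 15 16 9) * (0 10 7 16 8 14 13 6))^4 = (0 8 6 12 10 13 4 5 14)(7 16 9)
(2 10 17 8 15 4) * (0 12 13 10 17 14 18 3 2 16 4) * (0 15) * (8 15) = (0 12 13 10 14 18 3 2 17 15 8)(4 16) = [12, 1, 17, 2, 16, 5, 6, 7, 0, 9, 14, 11, 13, 10, 18, 8, 4, 15, 3]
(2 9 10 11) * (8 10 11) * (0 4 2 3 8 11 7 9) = [4, 1, 0, 8, 2, 5, 6, 9, 10, 7, 11, 3] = (0 4 2)(3 8 10 11)(7 9)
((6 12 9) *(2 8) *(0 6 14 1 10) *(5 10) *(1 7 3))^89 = (0 10 5 1 3 7 14 9 12 6)(2 8)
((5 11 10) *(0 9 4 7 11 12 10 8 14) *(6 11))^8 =(14)(5 10 12)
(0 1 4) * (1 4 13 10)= [4, 13, 2, 3, 0, 5, 6, 7, 8, 9, 1, 11, 12, 10]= (0 4)(1 13 10)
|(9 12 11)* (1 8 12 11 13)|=|(1 8 12 13)(9 11)|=4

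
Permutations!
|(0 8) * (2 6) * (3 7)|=|(0 8)(2 6)(3 7)|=2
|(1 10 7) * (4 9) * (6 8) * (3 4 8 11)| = 6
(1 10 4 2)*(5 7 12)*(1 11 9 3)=(1 10 4 2 11 9 3)(5 7 12)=[0, 10, 11, 1, 2, 7, 6, 12, 8, 3, 4, 9, 5]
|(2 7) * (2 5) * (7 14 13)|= |(2 14 13 7 5)|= 5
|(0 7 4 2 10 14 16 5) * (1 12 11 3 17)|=|(0 7 4 2 10 14 16 5)(1 12 11 3 17)|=40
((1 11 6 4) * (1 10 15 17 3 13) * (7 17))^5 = (1 15)(3 4)(6 17)(7 11)(10 13)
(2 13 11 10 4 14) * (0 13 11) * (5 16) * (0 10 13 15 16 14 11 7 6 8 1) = (0 15 16 5 14 2 7 6 8 1)(4 11 13 10) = [15, 0, 7, 3, 11, 14, 8, 6, 1, 9, 4, 13, 12, 10, 2, 16, 5]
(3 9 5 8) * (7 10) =[0, 1, 2, 9, 4, 8, 6, 10, 3, 5, 7] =(3 9 5 8)(7 10)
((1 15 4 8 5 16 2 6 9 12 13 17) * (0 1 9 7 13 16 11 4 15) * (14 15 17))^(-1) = (0 1)(2 16 12 9 17 15 14 13 7 6)(4 11 5 8)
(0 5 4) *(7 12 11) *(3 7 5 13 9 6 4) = [13, 1, 2, 7, 0, 3, 4, 12, 8, 6, 10, 5, 11, 9] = (0 13 9 6 4)(3 7 12 11 5)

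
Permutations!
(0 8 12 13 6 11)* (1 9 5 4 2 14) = (0 8 12 13 6 11)(1 9 5 4 2 14) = [8, 9, 14, 3, 2, 4, 11, 7, 12, 5, 10, 0, 13, 6, 1]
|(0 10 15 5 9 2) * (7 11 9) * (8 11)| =|(0 10 15 5 7 8 11 9 2)| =9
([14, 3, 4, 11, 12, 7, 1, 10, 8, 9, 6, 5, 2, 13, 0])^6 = (14)(1 6 10 7 5 11 3)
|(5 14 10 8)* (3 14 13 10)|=4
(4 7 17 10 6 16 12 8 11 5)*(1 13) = [0, 13, 2, 3, 7, 4, 16, 17, 11, 9, 6, 5, 8, 1, 14, 15, 12, 10] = (1 13)(4 7 17 10 6 16 12 8 11 5)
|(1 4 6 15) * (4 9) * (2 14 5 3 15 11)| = 10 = |(1 9 4 6 11 2 14 5 3 15)|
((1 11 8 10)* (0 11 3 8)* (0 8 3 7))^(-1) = (0 7 1 10 8 11) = ((0 11 8 10 1 7))^(-1)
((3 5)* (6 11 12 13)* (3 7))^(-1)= ((3 5 7)(6 11 12 13))^(-1)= (3 7 5)(6 13 12 11)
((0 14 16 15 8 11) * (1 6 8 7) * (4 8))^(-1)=((0 14 16 15 7 1 6 4 8 11))^(-1)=(0 11 8 4 6 1 7 15 16 14)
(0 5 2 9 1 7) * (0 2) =[5, 7, 9, 3, 4, 0, 6, 2, 8, 1] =(0 5)(1 7 2 9)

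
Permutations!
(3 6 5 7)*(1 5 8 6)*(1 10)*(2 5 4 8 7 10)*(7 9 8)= [0, 4, 5, 2, 7, 10, 9, 3, 6, 8, 1]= (1 4 7 3 2 5 10)(6 9 8)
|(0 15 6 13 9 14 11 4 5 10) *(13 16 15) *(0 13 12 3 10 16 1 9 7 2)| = 63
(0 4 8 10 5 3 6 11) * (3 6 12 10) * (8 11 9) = (0 4 11)(3 12 10 5 6 9 8) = [4, 1, 2, 12, 11, 6, 9, 7, 3, 8, 5, 0, 10]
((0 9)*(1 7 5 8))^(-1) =((0 9)(1 7 5 8))^(-1) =(0 9)(1 8 5 7)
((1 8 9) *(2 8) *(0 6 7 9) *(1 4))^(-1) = (0 8 2 1 4 9 7 6)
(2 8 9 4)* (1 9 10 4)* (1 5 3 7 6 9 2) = (1 2 8 10 4)(3 7 6 9 5) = [0, 2, 8, 7, 1, 3, 9, 6, 10, 5, 4]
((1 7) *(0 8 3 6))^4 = ((0 8 3 6)(1 7))^4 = (8)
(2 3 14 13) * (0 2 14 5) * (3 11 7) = [2, 1, 11, 5, 4, 0, 6, 3, 8, 9, 10, 7, 12, 14, 13] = (0 2 11 7 3 5)(13 14)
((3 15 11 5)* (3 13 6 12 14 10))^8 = ((3 15 11 5 13 6 12 14 10))^8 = (3 10 14 12 6 13 5 11 15)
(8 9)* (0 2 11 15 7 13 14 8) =(0 2 11 15 7 13 14 8 9) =[2, 1, 11, 3, 4, 5, 6, 13, 9, 0, 10, 15, 12, 14, 8, 7]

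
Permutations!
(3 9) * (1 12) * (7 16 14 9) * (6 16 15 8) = [0, 12, 2, 7, 4, 5, 16, 15, 6, 3, 10, 11, 1, 13, 9, 8, 14] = (1 12)(3 7 15 8 6 16 14 9)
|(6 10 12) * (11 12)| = 4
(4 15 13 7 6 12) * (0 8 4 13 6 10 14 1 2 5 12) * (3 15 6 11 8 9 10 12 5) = [9, 2, 3, 15, 6, 5, 0, 12, 4, 10, 14, 8, 13, 7, 1, 11] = (0 9 10 14 1 2 3 15 11 8 4 6)(7 12 13)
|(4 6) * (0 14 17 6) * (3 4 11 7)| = |(0 14 17 6 11 7 3 4)| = 8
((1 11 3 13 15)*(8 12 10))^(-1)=((1 11 3 13 15)(8 12 10))^(-1)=(1 15 13 3 11)(8 10 12)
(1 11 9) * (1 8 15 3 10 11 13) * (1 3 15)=(15)(1 13 3 10 11 9 8)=[0, 13, 2, 10, 4, 5, 6, 7, 1, 8, 11, 9, 12, 3, 14, 15]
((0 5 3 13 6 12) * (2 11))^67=((0 5 3 13 6 12)(2 11))^67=(0 5 3 13 6 12)(2 11)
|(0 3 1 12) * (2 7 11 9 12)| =|(0 3 1 2 7 11 9 12)| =8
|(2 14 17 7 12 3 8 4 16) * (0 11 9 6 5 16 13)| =|(0 11 9 6 5 16 2 14 17 7 12 3 8 4 13)| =15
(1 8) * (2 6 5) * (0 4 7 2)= (0 4 7 2 6 5)(1 8)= [4, 8, 6, 3, 7, 0, 5, 2, 1]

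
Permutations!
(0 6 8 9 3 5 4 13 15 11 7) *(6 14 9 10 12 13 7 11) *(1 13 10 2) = (0 14 9 3 5 4 7)(1 13 15 6 8 2)(10 12) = [14, 13, 1, 5, 7, 4, 8, 0, 2, 3, 12, 11, 10, 15, 9, 6]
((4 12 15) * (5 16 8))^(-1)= (4 15 12)(5 8 16)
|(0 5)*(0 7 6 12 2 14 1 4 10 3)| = 11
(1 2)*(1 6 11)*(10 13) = [0, 2, 6, 3, 4, 5, 11, 7, 8, 9, 13, 1, 12, 10] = (1 2 6 11)(10 13)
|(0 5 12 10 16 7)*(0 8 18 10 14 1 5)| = 20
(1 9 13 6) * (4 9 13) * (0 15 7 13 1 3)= [15, 1, 2, 0, 9, 5, 3, 13, 8, 4, 10, 11, 12, 6, 14, 7]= (0 15 7 13 6 3)(4 9)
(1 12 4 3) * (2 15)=(1 12 4 3)(2 15)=[0, 12, 15, 1, 3, 5, 6, 7, 8, 9, 10, 11, 4, 13, 14, 2]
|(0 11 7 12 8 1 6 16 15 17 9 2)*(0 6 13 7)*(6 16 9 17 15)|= |(17)(0 11)(1 13 7 12 8)(2 16 6 9)|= 20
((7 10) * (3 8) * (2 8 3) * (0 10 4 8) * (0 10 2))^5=(0 8 4 7 10 2)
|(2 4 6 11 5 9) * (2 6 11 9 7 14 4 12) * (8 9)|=|(2 12)(4 11 5 7 14)(6 8 9)|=30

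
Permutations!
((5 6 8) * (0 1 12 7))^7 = (0 7 12 1)(5 6 8)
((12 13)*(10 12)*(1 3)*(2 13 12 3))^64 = (1 3 10 13 2)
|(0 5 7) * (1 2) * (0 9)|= |(0 5 7 9)(1 2)|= 4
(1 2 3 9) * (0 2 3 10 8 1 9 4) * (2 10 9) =[10, 3, 9, 4, 0, 5, 6, 7, 1, 2, 8] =(0 10 8 1 3 4)(2 9)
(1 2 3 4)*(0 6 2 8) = [6, 8, 3, 4, 1, 5, 2, 7, 0] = (0 6 2 3 4 1 8)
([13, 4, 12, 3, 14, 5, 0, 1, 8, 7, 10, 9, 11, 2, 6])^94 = [7, 2, 4, 3, 12, 5, 9, 13, 8, 0, 10, 6, 14, 1, 11]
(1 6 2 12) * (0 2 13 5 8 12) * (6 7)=(0 2)(1 7 6 13 5 8 12)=[2, 7, 0, 3, 4, 8, 13, 6, 12, 9, 10, 11, 1, 5]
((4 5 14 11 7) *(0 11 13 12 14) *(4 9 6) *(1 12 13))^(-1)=(0 5 4 6 9 7 11)(1 14 12)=((0 11 7 9 6 4 5)(1 12 14))^(-1)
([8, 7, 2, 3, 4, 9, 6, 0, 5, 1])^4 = (0 1 5)(7 9 8)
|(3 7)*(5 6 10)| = |(3 7)(5 6 10)| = 6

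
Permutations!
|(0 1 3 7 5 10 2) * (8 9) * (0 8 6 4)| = |(0 1 3 7 5 10 2 8 9 6 4)| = 11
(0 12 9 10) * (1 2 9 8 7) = [12, 2, 9, 3, 4, 5, 6, 1, 7, 10, 0, 11, 8] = (0 12 8 7 1 2 9 10)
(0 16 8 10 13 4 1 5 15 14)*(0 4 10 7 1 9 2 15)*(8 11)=(0 16 11 8 7 1 5)(2 15 14 4 9)(10 13)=[16, 5, 15, 3, 9, 0, 6, 1, 7, 2, 13, 8, 12, 10, 4, 14, 11]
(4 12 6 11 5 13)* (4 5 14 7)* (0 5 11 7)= (0 5 13 11 14)(4 12 6 7)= [5, 1, 2, 3, 12, 13, 7, 4, 8, 9, 10, 14, 6, 11, 0]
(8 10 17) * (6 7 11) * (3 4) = [0, 1, 2, 4, 3, 5, 7, 11, 10, 9, 17, 6, 12, 13, 14, 15, 16, 8] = (3 4)(6 7 11)(8 10 17)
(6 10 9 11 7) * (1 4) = (1 4)(6 10 9 11 7) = [0, 4, 2, 3, 1, 5, 10, 6, 8, 11, 9, 7]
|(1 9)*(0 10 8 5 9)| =|(0 10 8 5 9 1)| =6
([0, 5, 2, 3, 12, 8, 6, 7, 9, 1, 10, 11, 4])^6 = [0, 8, 2, 3, 4, 9, 6, 7, 1, 5, 10, 11, 12]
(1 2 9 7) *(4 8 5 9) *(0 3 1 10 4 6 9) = (0 3 1 2 6 9 7 10 4 8 5) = [3, 2, 6, 1, 8, 0, 9, 10, 5, 7, 4]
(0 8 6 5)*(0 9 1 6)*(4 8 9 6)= (0 9 1 4 8)(5 6)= [9, 4, 2, 3, 8, 6, 5, 7, 0, 1]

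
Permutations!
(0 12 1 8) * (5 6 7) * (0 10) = (0 12 1 8 10)(5 6 7) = [12, 8, 2, 3, 4, 6, 7, 5, 10, 9, 0, 11, 1]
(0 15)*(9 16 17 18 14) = (0 15)(9 16 17 18 14) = [15, 1, 2, 3, 4, 5, 6, 7, 8, 16, 10, 11, 12, 13, 9, 0, 17, 18, 14]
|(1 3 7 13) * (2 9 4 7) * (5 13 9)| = 15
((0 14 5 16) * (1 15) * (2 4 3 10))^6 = (0 5)(2 3)(4 10)(14 16)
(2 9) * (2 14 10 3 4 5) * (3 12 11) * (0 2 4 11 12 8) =[2, 1, 9, 11, 5, 4, 6, 7, 0, 14, 8, 3, 12, 13, 10] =(0 2 9 14 10 8)(3 11)(4 5)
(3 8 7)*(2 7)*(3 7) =(2 3 8) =[0, 1, 3, 8, 4, 5, 6, 7, 2]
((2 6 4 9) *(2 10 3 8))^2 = ((2 6 4 9 10 3 8))^2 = (2 4 10 8 6 9 3)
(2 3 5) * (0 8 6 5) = (0 8 6 5 2 3) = [8, 1, 3, 0, 4, 2, 5, 7, 6]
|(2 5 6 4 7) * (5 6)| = |(2 6 4 7)| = 4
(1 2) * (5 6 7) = [0, 2, 1, 3, 4, 6, 7, 5] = (1 2)(5 6 7)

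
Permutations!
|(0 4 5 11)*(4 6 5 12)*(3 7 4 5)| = |(0 6 3 7 4 12 5 11)| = 8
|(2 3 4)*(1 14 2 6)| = |(1 14 2 3 4 6)| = 6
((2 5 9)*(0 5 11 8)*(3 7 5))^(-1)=((0 3 7 5 9 2 11 8))^(-1)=(0 8 11 2 9 5 7 3)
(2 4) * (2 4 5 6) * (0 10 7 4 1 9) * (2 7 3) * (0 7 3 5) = (0 10 5 6 3 2)(1 9 7 4) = [10, 9, 0, 2, 1, 6, 3, 4, 8, 7, 5]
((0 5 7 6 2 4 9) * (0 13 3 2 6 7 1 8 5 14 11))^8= (0 11 14)(1 5 8)(2 13 4 3 9)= ((0 14 11)(1 8 5)(2 4 9 13 3))^8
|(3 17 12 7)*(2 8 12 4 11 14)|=9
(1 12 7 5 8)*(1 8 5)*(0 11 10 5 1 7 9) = (0 11 10 5 1 12 9) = [11, 12, 2, 3, 4, 1, 6, 7, 8, 0, 5, 10, 9]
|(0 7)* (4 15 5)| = 6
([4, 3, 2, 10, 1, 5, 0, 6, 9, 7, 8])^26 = (0 6 7 9 8 10 3 1 4)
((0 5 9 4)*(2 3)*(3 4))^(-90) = ((0 5 9 3 2 4))^(-90) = (9)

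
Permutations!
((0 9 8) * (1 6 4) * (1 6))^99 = ((0 9 8)(4 6))^99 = (9)(4 6)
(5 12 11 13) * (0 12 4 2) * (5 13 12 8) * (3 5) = (13)(0 8 3 5 4 2)(11 12) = [8, 1, 0, 5, 2, 4, 6, 7, 3, 9, 10, 12, 11, 13]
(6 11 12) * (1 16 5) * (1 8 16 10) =(1 10)(5 8 16)(6 11 12) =[0, 10, 2, 3, 4, 8, 11, 7, 16, 9, 1, 12, 6, 13, 14, 15, 5]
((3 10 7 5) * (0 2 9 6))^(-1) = ((0 2 9 6)(3 10 7 5))^(-1) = (0 6 9 2)(3 5 7 10)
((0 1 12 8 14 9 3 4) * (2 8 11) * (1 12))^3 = ((0 12 11 2 8 14 9 3 4))^3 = (0 2 9)(3 12 8)(4 11 14)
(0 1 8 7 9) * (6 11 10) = (0 1 8 7 9)(6 11 10) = [1, 8, 2, 3, 4, 5, 11, 9, 7, 0, 6, 10]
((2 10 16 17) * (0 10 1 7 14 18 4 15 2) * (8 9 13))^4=(1 4 7 15 14 2 18)(8 9 13)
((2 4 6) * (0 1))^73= (0 1)(2 4 6)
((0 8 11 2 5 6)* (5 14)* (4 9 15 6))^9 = ((0 8 11 2 14 5 4 9 15 6))^9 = (0 6 15 9 4 5 14 2 11 8)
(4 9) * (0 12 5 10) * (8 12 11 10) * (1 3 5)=(0 11 10)(1 3 5 8 12)(4 9)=[11, 3, 2, 5, 9, 8, 6, 7, 12, 4, 0, 10, 1]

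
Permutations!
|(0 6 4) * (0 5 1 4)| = 6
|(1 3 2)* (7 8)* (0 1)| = |(0 1 3 2)(7 8)| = 4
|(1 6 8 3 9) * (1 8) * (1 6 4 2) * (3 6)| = |(1 4 2)(3 9 8 6)| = 12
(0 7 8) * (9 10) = (0 7 8)(9 10) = [7, 1, 2, 3, 4, 5, 6, 8, 0, 10, 9]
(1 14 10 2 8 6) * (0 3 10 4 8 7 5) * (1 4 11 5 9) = (0 3 10 2 7 9 1 14 11 5)(4 8 6) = [3, 14, 7, 10, 8, 0, 4, 9, 6, 1, 2, 5, 12, 13, 11]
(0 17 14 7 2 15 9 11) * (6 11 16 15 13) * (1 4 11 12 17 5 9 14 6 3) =(0 5 9 16 15 14 7 2 13 3 1 4 11)(6 12 17) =[5, 4, 13, 1, 11, 9, 12, 2, 8, 16, 10, 0, 17, 3, 7, 14, 15, 6]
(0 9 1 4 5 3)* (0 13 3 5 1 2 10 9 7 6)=(0 7 6)(1 4)(2 10 9)(3 13)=[7, 4, 10, 13, 1, 5, 0, 6, 8, 2, 9, 11, 12, 3]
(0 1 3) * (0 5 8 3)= (0 1)(3 5 8)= [1, 0, 2, 5, 4, 8, 6, 7, 3]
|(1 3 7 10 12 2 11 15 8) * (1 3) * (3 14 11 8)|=9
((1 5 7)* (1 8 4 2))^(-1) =(1 2 4 8 7 5)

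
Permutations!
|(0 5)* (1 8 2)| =|(0 5)(1 8 2)| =6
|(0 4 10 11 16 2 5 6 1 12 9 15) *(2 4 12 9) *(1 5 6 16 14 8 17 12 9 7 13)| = 33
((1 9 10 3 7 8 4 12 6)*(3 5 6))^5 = ((1 9 10 5 6)(3 7 8 4 12))^5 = (12)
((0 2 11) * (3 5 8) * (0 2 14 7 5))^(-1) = (0 3 8 5 7 14)(2 11)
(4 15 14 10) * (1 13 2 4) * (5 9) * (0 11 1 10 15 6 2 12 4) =(0 11 1 13 12 4 6 2)(5 9)(14 15) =[11, 13, 0, 3, 6, 9, 2, 7, 8, 5, 10, 1, 4, 12, 15, 14]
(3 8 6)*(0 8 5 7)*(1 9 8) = (0 1 9 8 6 3 5 7) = [1, 9, 2, 5, 4, 7, 3, 0, 6, 8]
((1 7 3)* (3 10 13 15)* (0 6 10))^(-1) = ((0 6 10 13 15 3 1 7))^(-1) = (0 7 1 3 15 13 10 6)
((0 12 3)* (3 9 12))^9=((0 3)(9 12))^9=(0 3)(9 12)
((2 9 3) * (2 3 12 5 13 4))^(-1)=((2 9 12 5 13 4))^(-1)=(2 4 13 5 12 9)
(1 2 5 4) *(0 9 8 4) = [9, 2, 5, 3, 1, 0, 6, 7, 4, 8] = (0 9 8 4 1 2 5)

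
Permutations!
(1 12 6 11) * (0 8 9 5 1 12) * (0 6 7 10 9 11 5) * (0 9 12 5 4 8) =(1 6 4 8 11 5)(7 10 12) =[0, 6, 2, 3, 8, 1, 4, 10, 11, 9, 12, 5, 7]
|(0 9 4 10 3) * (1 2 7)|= 15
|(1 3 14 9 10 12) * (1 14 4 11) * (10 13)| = 20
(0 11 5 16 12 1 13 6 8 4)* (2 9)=(0 11 5 16 12 1 13 6 8 4)(2 9)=[11, 13, 9, 3, 0, 16, 8, 7, 4, 2, 10, 5, 1, 6, 14, 15, 12]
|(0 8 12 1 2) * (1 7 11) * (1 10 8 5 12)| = |(0 5 12 7 11 10 8 1 2)| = 9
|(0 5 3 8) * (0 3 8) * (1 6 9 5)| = |(0 1 6 9 5 8 3)| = 7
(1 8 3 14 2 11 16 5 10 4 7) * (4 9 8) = (1 4 7)(2 11 16 5 10 9 8 3 14) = [0, 4, 11, 14, 7, 10, 6, 1, 3, 8, 9, 16, 12, 13, 2, 15, 5]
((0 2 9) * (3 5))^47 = ((0 2 9)(3 5))^47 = (0 9 2)(3 5)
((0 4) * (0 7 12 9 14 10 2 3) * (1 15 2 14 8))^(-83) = (0 15 9 4 2 8 7 3 1 12)(10 14)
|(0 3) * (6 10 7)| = |(0 3)(6 10 7)| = 6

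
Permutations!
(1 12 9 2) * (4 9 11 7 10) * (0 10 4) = (0 10)(1 12 11 7 4 9 2) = [10, 12, 1, 3, 9, 5, 6, 4, 8, 2, 0, 7, 11]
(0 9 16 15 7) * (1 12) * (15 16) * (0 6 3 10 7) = (16)(0 9 15)(1 12)(3 10 7 6) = [9, 12, 2, 10, 4, 5, 3, 6, 8, 15, 7, 11, 1, 13, 14, 0, 16]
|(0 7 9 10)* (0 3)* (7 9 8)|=4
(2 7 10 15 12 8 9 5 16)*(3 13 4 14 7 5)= (2 5 16)(3 13 4 14 7 10 15 12 8 9)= [0, 1, 5, 13, 14, 16, 6, 10, 9, 3, 15, 11, 8, 4, 7, 12, 2]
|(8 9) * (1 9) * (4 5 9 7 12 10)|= |(1 7 12 10 4 5 9 8)|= 8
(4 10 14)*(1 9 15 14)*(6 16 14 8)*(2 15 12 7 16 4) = [0, 9, 15, 3, 10, 5, 4, 16, 6, 12, 1, 11, 7, 13, 2, 8, 14] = (1 9 12 7 16 14 2 15 8 6 4 10)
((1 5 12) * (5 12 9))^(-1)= (1 12)(5 9)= ((1 12)(5 9))^(-1)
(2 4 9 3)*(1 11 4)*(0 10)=(0 10)(1 11 4 9 3 2)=[10, 11, 1, 2, 9, 5, 6, 7, 8, 3, 0, 4]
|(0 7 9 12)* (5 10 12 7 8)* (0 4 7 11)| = 9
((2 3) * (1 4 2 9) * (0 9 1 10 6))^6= (0 10)(1 2)(3 4)(6 9)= ((0 9 10 6)(1 4 2 3))^6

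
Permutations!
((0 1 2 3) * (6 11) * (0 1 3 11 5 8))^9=(0 3 1 2 11 6 5 8)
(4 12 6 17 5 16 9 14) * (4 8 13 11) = (4 12 6 17 5 16 9 14 8 13 11) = [0, 1, 2, 3, 12, 16, 17, 7, 13, 14, 10, 4, 6, 11, 8, 15, 9, 5]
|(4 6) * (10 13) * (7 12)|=2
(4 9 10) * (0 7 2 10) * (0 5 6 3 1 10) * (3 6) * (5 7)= (0 5 3 1 10 4 9 7 2)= [5, 10, 0, 1, 9, 3, 6, 2, 8, 7, 4]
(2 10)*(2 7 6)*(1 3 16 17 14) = (1 3 16 17 14)(2 10 7 6) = [0, 3, 10, 16, 4, 5, 2, 6, 8, 9, 7, 11, 12, 13, 1, 15, 17, 14]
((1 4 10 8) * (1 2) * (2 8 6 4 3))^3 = (10)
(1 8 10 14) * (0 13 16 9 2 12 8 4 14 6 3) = (0 13 16 9 2 12 8 10 6 3)(1 4 14) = [13, 4, 12, 0, 14, 5, 3, 7, 10, 2, 6, 11, 8, 16, 1, 15, 9]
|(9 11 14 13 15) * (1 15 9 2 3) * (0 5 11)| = |(0 5 11 14 13 9)(1 15 2 3)| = 12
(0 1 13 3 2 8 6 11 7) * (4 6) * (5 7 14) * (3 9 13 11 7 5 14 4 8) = (14)(0 1 11 4 6 7)(2 3)(9 13) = [1, 11, 3, 2, 6, 5, 7, 0, 8, 13, 10, 4, 12, 9, 14]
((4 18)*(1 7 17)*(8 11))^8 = (18)(1 17 7)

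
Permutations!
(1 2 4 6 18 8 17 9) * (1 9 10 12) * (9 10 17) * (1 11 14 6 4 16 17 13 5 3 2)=(2 16 17 13 5 3)(6 18 8 9 10 12 11 14)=[0, 1, 16, 2, 4, 3, 18, 7, 9, 10, 12, 14, 11, 5, 6, 15, 17, 13, 8]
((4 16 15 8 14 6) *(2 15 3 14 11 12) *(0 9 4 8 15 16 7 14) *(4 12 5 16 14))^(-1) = (0 3 16 5 11 8 6 14 2 12 9)(4 7)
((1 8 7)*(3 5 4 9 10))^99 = (3 10 9 4 5)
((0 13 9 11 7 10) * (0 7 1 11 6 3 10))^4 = ((0 13 9 6 3 10 7)(1 11))^4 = (0 3 13 10 9 7 6)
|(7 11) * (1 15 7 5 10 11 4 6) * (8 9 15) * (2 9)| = 24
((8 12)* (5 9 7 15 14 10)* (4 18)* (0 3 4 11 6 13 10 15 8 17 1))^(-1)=((0 3 4 18 11 6 13 10 5 9 7 8 12 17 1)(14 15))^(-1)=(0 1 17 12 8 7 9 5 10 13 6 11 18 4 3)(14 15)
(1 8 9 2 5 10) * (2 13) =[0, 8, 5, 3, 4, 10, 6, 7, 9, 13, 1, 11, 12, 2] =(1 8 9 13 2 5 10)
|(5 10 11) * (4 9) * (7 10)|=|(4 9)(5 7 10 11)|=4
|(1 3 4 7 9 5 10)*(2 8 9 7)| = |(1 3 4 2 8 9 5 10)| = 8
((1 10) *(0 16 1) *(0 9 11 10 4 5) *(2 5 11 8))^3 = ((0 16 1 4 11 10 9 8 2 5))^3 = (0 4 9 5 1 10 2 16 11 8)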